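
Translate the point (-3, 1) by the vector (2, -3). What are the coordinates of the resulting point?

Translation by (2, -3) (homogeneous matrix [[1, 0, 2], [0, 1, -3], [0, 0, 1]]):
x' = -3 + 2 = -1
y' = 1 + -3 = -2
Result: (-1, -2)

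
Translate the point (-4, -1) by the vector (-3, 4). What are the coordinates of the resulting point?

Translation by (-3, 4) (homogeneous matrix [[1, 0, -3], [0, 1, 4], [0, 0, 1]]):
x' = -4 + -3 = -7
y' = -1 + 4 = 3
Result: (-7, 3)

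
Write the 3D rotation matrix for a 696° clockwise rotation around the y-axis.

Rotation matrix for clockwise 696° around y-axis:
A clockwise rotation by 696° is a counterclockwise rotation by -696°.
cos(-696°) = 0.9135, sin(-696°) = 0.4067
Result: [[0.9135, 0, 0.4067], [0, 1, 0], [-0.4067, 0, 0.9135]]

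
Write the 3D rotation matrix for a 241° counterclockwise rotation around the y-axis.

Rotation matrix for counterclockwise 241° around y-axis:
cos(241°) = -0.4848, sin(241°) = -0.8746
Result: [[-0.4848, 0, -0.8746], [0, 1, 0], [0.8746, 0, -0.4848]]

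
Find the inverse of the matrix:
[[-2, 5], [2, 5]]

For [[a,b],[c,d]], inverse = (1/det)·[[d,-b],[-c,a]]
det = (-2)(5) - (5)(2) = -10 - 10 = -20
Inverse = (1/-20)·[[5, -5], [-2, -2]]
= [[-1/4, 1/4], [1/10, 1/10]]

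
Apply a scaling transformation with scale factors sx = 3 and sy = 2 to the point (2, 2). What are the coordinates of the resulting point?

Scaling matrix:
[[3, 0], [0, 2]]
Result: (2 × 3, 2 × 2) = (6, 4)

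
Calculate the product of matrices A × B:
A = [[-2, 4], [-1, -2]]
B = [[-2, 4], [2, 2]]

Matrix multiplication:
C[0][0] = -2×-2 + 4×2 = 12
C[0][1] = -2×4 + 4×2 = 0
C[1][0] = -1×-2 + -2×2 = -2
C[1][1] = -1×4 + -2×2 = -8
Result: [[12, 0], [-2, -8]]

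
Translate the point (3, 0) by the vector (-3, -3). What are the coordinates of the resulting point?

Translation by (-3, -3) (homogeneous matrix [[1, 0, -3], [0, 1, -3], [0, 0, 1]]):
x' = 3 + -3 = 0
y' = 0 + -3 = -3
Result: (0, -3)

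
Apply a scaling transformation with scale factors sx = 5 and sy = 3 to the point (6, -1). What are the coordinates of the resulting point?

Scaling matrix:
[[5, 0], [0, 3]]
Result: (6 × 5, -1 × 3) = (30, -3)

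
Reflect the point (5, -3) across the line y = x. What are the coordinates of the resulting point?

Reflection across line y = x: (5, -3) → (-3, 5)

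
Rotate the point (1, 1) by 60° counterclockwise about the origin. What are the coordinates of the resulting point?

Rotation matrix for 60°: [[cos 60°, -sin 60°], [sin 60°, cos 60°]] ≈ [[0.500000, -0.866025], [0.866025, 0.500000]]
[[0.500000, -0.866025], [0.866025, 0.500000]] × [1, 1]ᵀ ≈ [-0.3660, 1.3660]ᵀ
Result: (-0.3660, 1.3660)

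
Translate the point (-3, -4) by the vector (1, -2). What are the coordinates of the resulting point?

Translation by (1, -2) (homogeneous matrix [[1, 0, 1], [0, 1, -2], [0, 0, 1]]):
x' = -3 + 1 = -2
y' = -4 + -2 = -6
Result: (-2, -6)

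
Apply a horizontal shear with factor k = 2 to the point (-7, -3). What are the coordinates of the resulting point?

Shear matrix for horizontal shear with factor k = 2:
[[1, 2], [0, 1]]
Result: (-7, -3) → (-13, -3)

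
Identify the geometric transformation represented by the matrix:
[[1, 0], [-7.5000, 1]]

This matrix represents: vertical shear with factor -7.5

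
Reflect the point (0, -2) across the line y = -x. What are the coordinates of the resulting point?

Reflection across line y = -x: (0, -2) → (2, 0)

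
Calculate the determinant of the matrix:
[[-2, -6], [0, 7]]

For a 2×2 matrix [[a, b], [c, d]], det = ad - bc
det = (-2)(7) - (-6)(0) = -14 - 0 = -14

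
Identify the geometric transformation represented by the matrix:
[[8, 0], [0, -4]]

This matrix represents: non-uniform scaling by sx = 8, sy = -4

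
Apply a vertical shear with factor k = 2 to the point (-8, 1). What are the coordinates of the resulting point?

Shear matrix for vertical shear with factor k = 2:
[[1, 0], [2, 1]]
Result: (-8, 1) → (-8, -15)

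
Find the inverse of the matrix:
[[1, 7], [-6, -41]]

For [[a,b],[c,d]], inverse = (1/det)·[[d,-b],[-c,a]]
det = (1)(-41) - (7)(-6) = -41 - -42 = 1
Inverse = [[-41, -7], [6, 1]]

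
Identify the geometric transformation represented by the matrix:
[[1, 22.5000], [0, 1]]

This matrix represents: horizontal shear with factor 22.5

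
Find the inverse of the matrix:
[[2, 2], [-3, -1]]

For [[a,b],[c,d]], inverse = (1/det)·[[d,-b],[-c,a]]
det = (2)(-1) - (2)(-3) = -2 - -6 = 4
Inverse = (1/4)·[[-1, -2], [3, 2]]
= [[-1/4, -1/2], [3/4, 1/2]]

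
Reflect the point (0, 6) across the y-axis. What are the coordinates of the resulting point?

Reflection across y-axis: (0, 6) → (0, 6)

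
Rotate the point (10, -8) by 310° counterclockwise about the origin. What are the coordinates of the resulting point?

Rotation matrix for 310°: [[cos 310°, -sin 310°], [sin 310°, cos 310°]] ≈ [[0.642788, 0.766044], [-0.766044, 0.642788]]
[[0.642788, 0.766044], [-0.766044, 0.642788]] × [10, -8]ᵀ ≈ [0.2995, -12.8027]ᵀ
Result: (0.2995, -12.8027)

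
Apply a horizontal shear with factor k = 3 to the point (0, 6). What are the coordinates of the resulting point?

Shear matrix for horizontal shear with factor k = 3:
[[1, 3], [0, 1]]
Result: (0, 6) → (18, 6)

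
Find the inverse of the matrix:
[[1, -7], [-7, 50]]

For [[a,b],[c,d]], inverse = (1/det)·[[d,-b],[-c,a]]
det = (1)(50) - (-7)(-7) = 50 - 49 = 1
Inverse = [[50, 7], [7, 1]]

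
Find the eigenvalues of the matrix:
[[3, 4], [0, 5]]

Characteristic equation: det(A - λI) = 0
λ² - (trace)λ + (det) = 0
trace = 3 + 5 = 8, det = (3)(5) - (4)(0) = 15
λ² - (8)λ + (15) = 0
λ = (8 ± √((8)² - 4·(15))) / 2 = (8 ± √4) / 2
Solving: λ = 3, 5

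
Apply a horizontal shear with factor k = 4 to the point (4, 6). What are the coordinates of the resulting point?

Shear matrix for horizontal shear with factor k = 4:
[[1, 4], [0, 1]]
Result: (4, 6) → (28, 6)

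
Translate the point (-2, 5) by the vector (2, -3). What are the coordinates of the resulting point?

Translation by (2, -3) (homogeneous matrix [[1, 0, 2], [0, 1, -3], [0, 0, 1]]):
x' = -2 + 2 = 0
y' = 5 + -3 = 2
Result: (0, 2)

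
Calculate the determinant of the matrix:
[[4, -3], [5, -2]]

For a 2×2 matrix [[a, b], [c, d]], det = ad - bc
det = (4)(-2) - (-3)(5) = -8 - -15 = 7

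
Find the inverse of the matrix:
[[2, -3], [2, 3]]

For [[a,b],[c,d]], inverse = (1/det)·[[d,-b],[-c,a]]
det = (2)(3) - (-3)(2) = 6 - -6 = 12
Inverse = (1/12)·[[3, 3], [-2, 2]]
= [[1/4, 1/4], [-1/6, 1/6]]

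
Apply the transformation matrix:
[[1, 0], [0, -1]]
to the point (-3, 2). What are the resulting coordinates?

Matrix multiplication:
[[1, 0], [0, -1]] × [-3, 2]ᵀ
= [(1)(-3) + (0)(2), (0)(-3) + (-1)(2)]ᵀ
= [-3, -2]ᵀ
Result: (-3, -2)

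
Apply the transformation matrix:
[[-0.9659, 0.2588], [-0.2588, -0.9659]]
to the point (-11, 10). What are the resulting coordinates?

Matrix multiplication:
[[-0.9659, 0.2588], [-0.2588, -0.9659]] × [-11, 10]ᵀ
= [(-0.9659)(-11) + (0.2588)(10), (-0.2588)(-11) + (-0.9659)(10)]ᵀ
= [13.2129, -6.8122]ᵀ
Result: (13.2129, -6.8122)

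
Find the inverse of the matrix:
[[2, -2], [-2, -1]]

For [[a,b],[c,d]], inverse = (1/det)·[[d,-b],[-c,a]]
det = (2)(-1) - (-2)(-2) = -2 - 4 = -6
Inverse = (1/-6)·[[-1, 2], [2, 2]]
= [[1/6, -1/3], [-1/3, -1/3]]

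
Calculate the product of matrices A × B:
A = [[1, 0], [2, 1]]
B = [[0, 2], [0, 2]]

Matrix multiplication:
C[0][0] = 1×0 + 0×0 = 0
C[0][1] = 1×2 + 0×2 = 2
C[1][0] = 2×0 + 1×0 = 0
C[1][1] = 2×2 + 1×2 = 6
Result: [[0, 2], [0, 6]]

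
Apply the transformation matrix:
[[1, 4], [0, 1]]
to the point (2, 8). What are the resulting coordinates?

Matrix multiplication:
[[1, 4], [0, 1]] × [2, 8]ᵀ
= [(1)(2) + (4)(8), (0)(2) + (1)(8)]ᵀ
= [34, 8]ᵀ
Result: (34, 8)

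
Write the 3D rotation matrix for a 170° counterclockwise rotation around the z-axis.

Rotation matrix for counterclockwise 170° around z-axis:
cos(170°) = -0.9848, sin(170°) = 0.1736
Result: [[-0.9848, -0.1736, 0], [0.1736, -0.9848, 0], [0, 0, 1]]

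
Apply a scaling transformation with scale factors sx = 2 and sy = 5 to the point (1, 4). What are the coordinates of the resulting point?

Scaling matrix:
[[2, 0], [0, 5]]
Result: (1 × 2, 4 × 5) = (2, 20)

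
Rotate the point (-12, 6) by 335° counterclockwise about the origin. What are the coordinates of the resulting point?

Rotation matrix for 335°: [[cos 335°, -sin 335°], [sin 335°, cos 335°]] ≈ [[0.906308, 0.422618], [-0.422618, 0.906308]]
[[0.906308, 0.422618], [-0.422618, 0.906308]] × [-12, 6]ᵀ ≈ [-8.3400, 10.5093]ᵀ
Result: (-8.3400, 10.5093)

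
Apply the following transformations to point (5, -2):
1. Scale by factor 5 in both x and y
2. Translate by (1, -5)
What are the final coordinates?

Step 1: Scale (5, -2) by 5 → (25, -10)
Step 2: Translate by (1, -5) → (26, -15)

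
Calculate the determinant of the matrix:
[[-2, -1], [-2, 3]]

For a 2×2 matrix [[a, b], [c, d]], det = ad - bc
det = (-2)(3) - (-1)(-2) = -6 - 2 = -8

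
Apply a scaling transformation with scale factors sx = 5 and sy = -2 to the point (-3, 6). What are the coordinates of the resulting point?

Scaling matrix:
[[5, 0], [0, -2]]
Result: (-3 × 5, 6 × -2) = (-15, -12)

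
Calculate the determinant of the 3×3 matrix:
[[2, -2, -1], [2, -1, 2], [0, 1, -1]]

Expansion along first row:
det = 2·det([[-1,2],[1,-1]]) - -2·det([[2,2],[0,-1]]) + -1·det([[2,-1],[0,1]])
    = 2·(-1·-1 - 2·1) - -2·(2·-1 - 2·0) + -1·(2·1 - -1·0)
    = 2·-1 - -2·-2 + -1·2
    = -2 + -4 + -2 = -8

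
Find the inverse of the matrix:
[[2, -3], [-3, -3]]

For [[a,b],[c,d]], inverse = (1/det)·[[d,-b],[-c,a]]
det = (2)(-3) - (-3)(-3) = -6 - 9 = -15
Inverse = (1/-15)·[[-3, 3], [3, 2]]
= [[1/5, -1/5], [-1/5, -2/15]]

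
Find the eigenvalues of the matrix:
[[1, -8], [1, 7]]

Characteristic equation: det(A - λI) = 0
λ² - (trace)λ + (det) = 0
trace = 1 + 7 = 8, det = (1)(7) - (-8)(1) = 15
λ² - (8)λ + (15) = 0
λ = (8 ± √((8)² - 4·(15))) / 2 = (8 ± √4) / 2
Solving: λ = 3, 5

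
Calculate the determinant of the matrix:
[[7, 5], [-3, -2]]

For a 2×2 matrix [[a, b], [c, d]], det = ad - bc
det = (7)(-2) - (5)(-3) = -14 - -15 = 1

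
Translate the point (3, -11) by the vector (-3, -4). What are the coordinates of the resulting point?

Translation by (-3, -4) (homogeneous matrix [[1, 0, -3], [0, 1, -4], [0, 0, 1]]):
x' = 3 + -3 = 0
y' = -11 + -4 = -15
Result: (0, -15)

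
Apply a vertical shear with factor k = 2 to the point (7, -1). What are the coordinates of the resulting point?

Shear matrix for vertical shear with factor k = 2:
[[1, 0], [2, 1]]
Result: (7, -1) → (7, 13)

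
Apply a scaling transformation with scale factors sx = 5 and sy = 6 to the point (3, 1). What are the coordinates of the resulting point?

Scaling matrix:
[[5, 0], [0, 6]]
Result: (3 × 5, 1 × 6) = (15, 6)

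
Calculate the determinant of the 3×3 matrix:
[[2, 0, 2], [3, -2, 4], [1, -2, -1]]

Expansion along first row:
det = 2·det([[-2,4],[-2,-1]]) - 0·det([[3,4],[1,-1]]) + 2·det([[3,-2],[1,-2]])
    = 2·(-2·-1 - 4·-2) - 0·(3·-1 - 4·1) + 2·(3·-2 - -2·1)
    = 2·10 - 0·-7 + 2·-4
    = 20 + 0 + -8 = 12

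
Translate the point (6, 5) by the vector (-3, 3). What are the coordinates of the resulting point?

Translation by (-3, 3) (homogeneous matrix [[1, 0, -3], [0, 1, 3], [0, 0, 1]]):
x' = 6 + -3 = 3
y' = 5 + 3 = 8
Result: (3, 8)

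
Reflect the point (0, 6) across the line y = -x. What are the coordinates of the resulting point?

Reflection across line y = -x: (0, 6) → (-6, 0)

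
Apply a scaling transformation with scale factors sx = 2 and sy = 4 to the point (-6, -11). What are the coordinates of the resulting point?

Scaling matrix:
[[2, 0], [0, 4]]
Result: (-6 × 2, -11 × 4) = (-12, -44)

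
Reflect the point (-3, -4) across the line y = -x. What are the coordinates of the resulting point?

Reflection across line y = -x: (-3, -4) → (4, 3)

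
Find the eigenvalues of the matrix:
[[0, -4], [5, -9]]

Characteristic equation: det(A - λI) = 0
λ² - (trace)λ + (det) = 0
trace = 0 + -9 = -9, det = (0)(-9) - (-4)(5) = 20
λ² - (-9)λ + (20) = 0
λ = (-9 ± √((-9)² - 4·(20))) / 2 = (-9 ± √1) / 2
Solving: λ = -5, -4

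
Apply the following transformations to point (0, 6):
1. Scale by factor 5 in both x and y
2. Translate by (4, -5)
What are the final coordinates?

Step 1: Scale (0, 6) by 5 → (0, 30)
Step 2: Translate by (4, -5) → (4, 25)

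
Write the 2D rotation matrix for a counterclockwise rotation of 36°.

Rotation matrix formula: [[cos θ, -sin θ], [sin θ, cos θ]]
For θ = 36°:
cos(36°) = 0.8090
sin(36°) = 0.5878
Result: [[0.8090, -0.5878], [0.5878, 0.8090]]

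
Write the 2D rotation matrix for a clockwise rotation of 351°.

Rotation matrix formula: [[cos θ, -sin θ], [sin θ, cos θ]]
A clockwise rotation by 351° is equivalent to a counterclockwise rotation by -351°.
For θ = -351°:
cos(-351°) = 0.9877
sin(-351°) = 0.1564
Result: [[0.9877, -0.1564], [0.1564, 0.9877]]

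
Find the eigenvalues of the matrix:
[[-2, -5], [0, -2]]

Characteristic equation: det(A - λI) = 0
λ² - (trace)λ + (det) = 0
trace = -2 + -2 = -4, det = (-2)(-2) - (-5)(0) = 4
λ² - (-4)λ + (4) = 0
λ = (-4 ± √((-4)² - 4·(4))) / 2 = (-4 ± √0) / 2
Solving: λ = -2, -2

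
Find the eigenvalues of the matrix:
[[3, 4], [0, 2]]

Characteristic equation: det(A - λI) = 0
λ² - (trace)λ + (det) = 0
trace = 3 + 2 = 5, det = (3)(2) - (4)(0) = 6
λ² - (5)λ + (6) = 0
λ = (5 ± √((5)² - 4·(6))) / 2 = (5 ± √1) / 2
Solving: λ = 2, 3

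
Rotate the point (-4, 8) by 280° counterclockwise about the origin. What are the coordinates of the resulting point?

Rotation matrix for 280°: [[cos 280°, -sin 280°], [sin 280°, cos 280°]] ≈ [[0.173648, 0.984808], [-0.984808, 0.173648]]
[[0.173648, 0.984808], [-0.984808, 0.173648]] × [-4, 8]ᵀ ≈ [7.1839, 5.3284]ᵀ
Result: (7.1839, 5.3284)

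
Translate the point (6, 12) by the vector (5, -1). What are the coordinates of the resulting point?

Translation by (5, -1) (homogeneous matrix [[1, 0, 5], [0, 1, -1], [0, 0, 1]]):
x' = 6 + 5 = 11
y' = 12 + -1 = 11
Result: (11, 11)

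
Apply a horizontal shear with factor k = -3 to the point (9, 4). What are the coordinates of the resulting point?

Shear matrix for horizontal shear with factor k = -3:
[[1, -3], [0, 1]]
Result: (9, 4) → (-3, 4)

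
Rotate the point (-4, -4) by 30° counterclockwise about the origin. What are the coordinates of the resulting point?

Rotation matrix for 30°: [[cos 30°, -sin 30°], [sin 30°, cos 30°]] ≈ [[0.866025, -0.500000], [0.500000, 0.866025]]
[[0.866025, -0.500000], [0.500000, 0.866025]] × [-4, -4]ᵀ ≈ [-1.4641, -5.4641]ᵀ
Result: (-1.4641, -5.4641)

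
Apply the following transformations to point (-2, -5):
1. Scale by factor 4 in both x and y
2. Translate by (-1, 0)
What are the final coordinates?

Step 1: Scale (-2, -5) by 4 → (-8, -20)
Step 2: Translate by (-1, 0) → (-9, -20)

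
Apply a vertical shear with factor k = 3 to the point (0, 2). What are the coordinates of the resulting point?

Shear matrix for vertical shear with factor k = 3:
[[1, 0], [3, 1]]
Result: (0, 2) → (0, 2)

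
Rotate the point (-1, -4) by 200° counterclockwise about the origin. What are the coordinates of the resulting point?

Rotation matrix for 200°: [[cos 200°, -sin 200°], [sin 200°, cos 200°]] ≈ [[-0.939693, 0.342020], [-0.342020, -0.939693]]
[[-0.939693, 0.342020], [-0.342020, -0.939693]] × [-1, -4]ᵀ ≈ [-0.4284, 4.1008]ᵀ
Result: (-0.4284, 4.1008)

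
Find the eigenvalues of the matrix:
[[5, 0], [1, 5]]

Characteristic equation: det(A - λI) = 0
λ² - (trace)λ + (det) = 0
trace = 5 + 5 = 10, det = (5)(5) - (0)(1) = 25
λ² - (10)λ + (25) = 0
λ = (10 ± √((10)² - 4·(25))) / 2 = (10 ± √0) / 2
Solving: λ = 5, 5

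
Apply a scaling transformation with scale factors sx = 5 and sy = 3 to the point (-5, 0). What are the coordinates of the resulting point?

Scaling matrix:
[[5, 0], [0, 3]]
Result: (-5 × 5, 0 × 3) = (-25, 0)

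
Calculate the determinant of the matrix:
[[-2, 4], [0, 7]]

For a 2×2 matrix [[a, b], [c, d]], det = ad - bc
det = (-2)(7) - (4)(0) = -14 - 0 = -14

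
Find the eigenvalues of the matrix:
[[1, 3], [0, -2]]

Characteristic equation: det(A - λI) = 0
λ² - (trace)λ + (det) = 0
trace = 1 + -2 = -1, det = (1)(-2) - (3)(0) = -2
λ² - (-1)λ + (-2) = 0
λ = (-1 ± √((-1)² - 4·(-2))) / 2 = (-1 ± √9) / 2
Solving: λ = -2, 1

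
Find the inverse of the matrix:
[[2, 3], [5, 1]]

For [[a,b],[c,d]], inverse = (1/det)·[[d,-b],[-c,a]]
det = (2)(1) - (3)(5) = 2 - 15 = -13
Inverse = (1/-13)·[[1, -3], [-5, 2]]
= [[-1/13, 3/13], [5/13, -2/13]]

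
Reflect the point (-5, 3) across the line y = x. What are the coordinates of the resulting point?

Reflection across line y = x: (-5, 3) → (3, -5)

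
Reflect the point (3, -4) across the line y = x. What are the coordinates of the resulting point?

Reflection across line y = x: (3, -4) → (-4, 3)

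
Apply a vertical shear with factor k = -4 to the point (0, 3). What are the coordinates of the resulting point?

Shear matrix for vertical shear with factor k = -4:
[[1, 0], [-4, 1]]
Result: (0, 3) → (0, 3)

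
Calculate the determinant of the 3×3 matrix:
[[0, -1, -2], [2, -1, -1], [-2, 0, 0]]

Expansion along first row:
det = 0·det([[-1,-1],[0,0]]) - -1·det([[2,-1],[-2,0]]) + -2·det([[2,-1],[-2,0]])
    = 0·(-1·0 - -1·0) - -1·(2·0 - -1·-2) + -2·(2·0 - -1·-2)
    = 0·0 - -1·-2 + -2·-2
    = 0 + -2 + 4 = 2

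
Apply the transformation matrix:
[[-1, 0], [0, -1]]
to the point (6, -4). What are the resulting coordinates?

Matrix multiplication:
[[-1, 0], [0, -1]] × [6, -4]ᵀ
= [(-1)(6) + (0)(-4), (0)(6) + (-1)(-4)]ᵀ
= [-6, 4]ᵀ
Result: (-6, 4)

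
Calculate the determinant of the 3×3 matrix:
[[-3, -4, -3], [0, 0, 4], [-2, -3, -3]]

Expansion along first row:
det = -3·det([[0,4],[-3,-3]]) - -4·det([[0,4],[-2,-3]]) + -3·det([[0,0],[-2,-3]])
    = -3·(0·-3 - 4·-3) - -4·(0·-3 - 4·-2) + -3·(0·-3 - 0·-2)
    = -3·12 - -4·8 + -3·0
    = -36 + 32 + 0 = -4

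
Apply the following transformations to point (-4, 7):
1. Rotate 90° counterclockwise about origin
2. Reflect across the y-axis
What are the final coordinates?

Step 1: Rotate 90° → (-7, -4)
Step 2: Reflect across y-axis → (7, -4)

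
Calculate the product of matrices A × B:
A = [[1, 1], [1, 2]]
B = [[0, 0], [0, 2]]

Matrix multiplication:
C[0][0] = 1×0 + 1×0 = 0
C[0][1] = 1×0 + 1×2 = 2
C[1][0] = 1×0 + 2×0 = 0
C[1][1] = 1×0 + 2×2 = 4
Result: [[0, 2], [0, 4]]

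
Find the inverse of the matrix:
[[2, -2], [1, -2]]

For [[a,b],[c,d]], inverse = (1/det)·[[d,-b],[-c,a]]
det = (2)(-2) - (-2)(1) = -4 - -2 = -2
Inverse = (1/-2)·[[-2, 2], [-1, 2]]
= [[1, -1], [1/2, -1]]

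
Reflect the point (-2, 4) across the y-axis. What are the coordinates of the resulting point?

Reflection across y-axis: (-2, 4) → (2, 4)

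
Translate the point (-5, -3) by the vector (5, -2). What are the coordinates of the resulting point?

Translation by (5, -2) (homogeneous matrix [[1, 0, 5], [0, 1, -2], [0, 0, 1]]):
x' = -5 + 5 = 0
y' = -3 + -2 = -5
Result: (0, -5)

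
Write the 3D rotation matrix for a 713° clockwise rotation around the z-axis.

Rotation matrix for clockwise 713° around z-axis:
A clockwise rotation by 713° is a counterclockwise rotation by -713°.
cos(-713°) = 0.9925, sin(-713°) = 0.1219
Result: [[0.9925, -0.1219, 0], [0.1219, 0.9925, 0], [0, 0, 1]]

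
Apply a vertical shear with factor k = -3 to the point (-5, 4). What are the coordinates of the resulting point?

Shear matrix for vertical shear with factor k = -3:
[[1, 0], [-3, 1]]
Result: (-5, 4) → (-5, 19)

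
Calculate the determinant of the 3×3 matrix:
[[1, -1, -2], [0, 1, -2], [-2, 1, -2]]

Expansion along first row:
det = 1·det([[1,-2],[1,-2]]) - -1·det([[0,-2],[-2,-2]]) + -2·det([[0,1],[-2,1]])
    = 1·(1·-2 - -2·1) - -1·(0·-2 - -2·-2) + -2·(0·1 - 1·-2)
    = 1·0 - -1·-4 + -2·2
    = 0 + -4 + -4 = -8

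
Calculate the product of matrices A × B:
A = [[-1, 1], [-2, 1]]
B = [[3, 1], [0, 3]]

Matrix multiplication:
C[0][0] = -1×3 + 1×0 = -3
C[0][1] = -1×1 + 1×3 = 2
C[1][0] = -2×3 + 1×0 = -6
C[1][1] = -2×1 + 1×3 = 1
Result: [[-3, 2], [-6, 1]]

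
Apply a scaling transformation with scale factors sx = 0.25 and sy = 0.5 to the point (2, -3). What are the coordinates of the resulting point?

Scaling matrix:
[[0.25, 0], [0, 0.50]]
Result: (2 × 0.25, -3 × 0.5) = (0.5, -1.5)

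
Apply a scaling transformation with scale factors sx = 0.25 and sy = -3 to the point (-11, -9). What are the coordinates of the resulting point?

Scaling matrix:
[[0.25, 0], [0, -3]]
Result: (-11 × 0.25, -9 × -3) = (-2.75, 27)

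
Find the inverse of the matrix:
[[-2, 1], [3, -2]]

For [[a,b],[c,d]], inverse = (1/det)·[[d,-b],[-c,a]]
det = (-2)(-2) - (1)(3) = 4 - 3 = 1
Inverse = [[-2, -1], [-3, -2]]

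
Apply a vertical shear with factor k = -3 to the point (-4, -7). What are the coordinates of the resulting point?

Shear matrix for vertical shear with factor k = -3:
[[1, 0], [-3, 1]]
Result: (-4, -7) → (-4, 5)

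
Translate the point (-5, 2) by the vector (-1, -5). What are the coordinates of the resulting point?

Translation by (-1, -5) (homogeneous matrix [[1, 0, -1], [0, 1, -5], [0, 0, 1]]):
x' = -5 + -1 = -6
y' = 2 + -5 = -3
Result: (-6, -3)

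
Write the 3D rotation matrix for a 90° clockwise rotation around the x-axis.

Rotation matrix for clockwise 90° around x-axis:
A clockwise rotation by 90° is a counterclockwise rotation by -90°.
cos(-90°) = 0, sin(-90°) = -1
Result: [[1, 0, 0], [0, 0, 1], [0, -1, 0]]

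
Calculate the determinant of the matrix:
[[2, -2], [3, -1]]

For a 2×2 matrix [[a, b], [c, d]], det = ad - bc
det = (2)(-1) - (-2)(3) = -2 - -6 = 4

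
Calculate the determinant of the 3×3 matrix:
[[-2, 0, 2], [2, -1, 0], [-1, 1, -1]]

Expansion along first row:
det = -2·det([[-1,0],[1,-1]]) - 0·det([[2,0],[-1,-1]]) + 2·det([[2,-1],[-1,1]])
    = -2·(-1·-1 - 0·1) - 0·(2·-1 - 0·-1) + 2·(2·1 - -1·-1)
    = -2·1 - 0·-2 + 2·1
    = -2 + 0 + 2 = 0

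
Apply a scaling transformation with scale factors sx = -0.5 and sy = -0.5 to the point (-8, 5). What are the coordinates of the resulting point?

Scaling matrix:
[[-0.50, 0], [0, -0.50]]
Result: (-8 × -0.5, 5 × -0.5) = (4, -2.5)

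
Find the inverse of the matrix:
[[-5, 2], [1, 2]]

For [[a,b],[c,d]], inverse = (1/det)·[[d,-b],[-c,a]]
det = (-5)(2) - (2)(1) = -10 - 2 = -12
Inverse = (1/-12)·[[2, -2], [-1, -5]]
= [[-1/6, 1/6], [1/12, 5/12]]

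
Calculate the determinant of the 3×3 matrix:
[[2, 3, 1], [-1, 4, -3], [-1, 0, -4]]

Expansion along first row:
det = 2·det([[4,-3],[0,-4]]) - 3·det([[-1,-3],[-1,-4]]) + 1·det([[-1,4],[-1,0]])
    = 2·(4·-4 - -3·0) - 3·(-1·-4 - -3·-1) + 1·(-1·0 - 4·-1)
    = 2·-16 - 3·1 + 1·4
    = -32 + -3 + 4 = -31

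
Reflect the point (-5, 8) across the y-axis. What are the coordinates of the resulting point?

Reflection across y-axis: (-5, 8) → (5, 8)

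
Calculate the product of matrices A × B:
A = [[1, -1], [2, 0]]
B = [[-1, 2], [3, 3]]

Matrix multiplication:
C[0][0] = 1×-1 + -1×3 = -4
C[0][1] = 1×2 + -1×3 = -1
C[1][0] = 2×-1 + 0×3 = -2
C[1][1] = 2×2 + 0×3 = 4
Result: [[-4, -1], [-2, 4]]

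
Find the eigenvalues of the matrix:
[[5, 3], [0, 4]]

Characteristic equation: det(A - λI) = 0
λ² - (trace)λ + (det) = 0
trace = 5 + 4 = 9, det = (5)(4) - (3)(0) = 20
λ² - (9)λ + (20) = 0
λ = (9 ± √((9)² - 4·(20))) / 2 = (9 ± √1) / 2
Solving: λ = 4, 5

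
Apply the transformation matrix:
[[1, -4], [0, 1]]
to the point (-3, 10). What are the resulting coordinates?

Matrix multiplication:
[[1, -4], [0, 1]] × [-3, 10]ᵀ
= [(1)(-3) + (-4)(10), (0)(-3) + (1)(10)]ᵀ
= [-43, 10]ᵀ
Result: (-43, 10)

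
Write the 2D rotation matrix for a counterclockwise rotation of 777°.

Rotation matrix formula: [[cos θ, -sin θ], [sin θ, cos θ]]
For θ = 777°:
cos(777°) = 0.5446
sin(777°) = 0.8387
Result: [[0.5446, -0.8387], [0.8387, 0.5446]]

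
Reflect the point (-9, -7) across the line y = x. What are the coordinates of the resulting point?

Reflection across line y = x: (-9, -7) → (-7, -9)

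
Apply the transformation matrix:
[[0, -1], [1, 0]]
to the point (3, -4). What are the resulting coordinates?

Matrix multiplication:
[[0, -1], [1, 0]] × [3, -4]ᵀ
= [(0)(3) + (-1)(-4), (1)(3) + (0)(-4)]ᵀ
= [4, 3]ᵀ
Result: (4, 3)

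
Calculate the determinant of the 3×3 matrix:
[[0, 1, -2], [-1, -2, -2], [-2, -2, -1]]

Expansion along first row:
det = 0·det([[-2,-2],[-2,-1]]) - 1·det([[-1,-2],[-2,-1]]) + -2·det([[-1,-2],[-2,-2]])
    = 0·(-2·-1 - -2·-2) - 1·(-1·-1 - -2·-2) + -2·(-1·-2 - -2·-2)
    = 0·-2 - 1·-3 + -2·-2
    = 0 + 3 + 4 = 7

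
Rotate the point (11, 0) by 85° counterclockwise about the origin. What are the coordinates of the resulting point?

Rotation matrix for 85°: [[cos 85°, -sin 85°], [sin 85°, cos 85°]] ≈ [[0.087156, -0.996195], [0.996195, 0.087156]]
[[0.087156, -0.996195], [0.996195, 0.087156]] × [11, 0]ᵀ ≈ [0.9587, 10.9581]ᵀ
Result: (0.9587, 10.9581)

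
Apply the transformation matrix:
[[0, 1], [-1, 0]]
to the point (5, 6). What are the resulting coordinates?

Matrix multiplication:
[[0, 1], [-1, 0]] × [5, 6]ᵀ
= [(0)(5) + (1)(6), (-1)(5) + (0)(6)]ᵀ
= [6, -5]ᵀ
Result: (6, -5)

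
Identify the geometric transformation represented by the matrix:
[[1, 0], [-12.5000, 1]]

This matrix represents: vertical shear with factor -12.5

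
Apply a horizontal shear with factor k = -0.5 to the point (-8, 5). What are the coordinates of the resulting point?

Shear matrix for horizontal shear with factor k = -0.5:
[[1, -0.50], [0, 1]]
Result: (-8, 5) → (-10.5, 5)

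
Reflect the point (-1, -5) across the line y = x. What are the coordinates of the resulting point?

Reflection across line y = x: (-1, -5) → (-5, -1)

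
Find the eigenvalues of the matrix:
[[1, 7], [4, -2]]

Characteristic equation: det(A - λI) = 0
λ² - (trace)λ + (det) = 0
trace = 1 + -2 = -1, det = (1)(-2) - (7)(4) = -30
λ² - (-1)λ + (-30) = 0
λ = (-1 ± √((-1)² - 4·(-30))) / 2 = (-1 ± √121) / 2
Solving: λ = -6, 5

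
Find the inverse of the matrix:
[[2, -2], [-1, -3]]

For [[a,b],[c,d]], inverse = (1/det)·[[d,-b],[-c,a]]
det = (2)(-3) - (-2)(-1) = -6 - 2 = -8
Inverse = (1/-8)·[[-3, 2], [1, 2]]
= [[3/8, -1/4], [-1/8, -1/4]]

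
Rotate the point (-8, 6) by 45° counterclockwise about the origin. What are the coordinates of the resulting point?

Rotation matrix for 45°: [[cos 45°, -sin 45°], [sin 45°, cos 45°]] ≈ [[0.707107, -0.707107], [0.707107, 0.707107]]
[[0.707107, -0.707107], [0.707107, 0.707107]] × [-8, 6]ᵀ ≈ [-9.8995, -1.4142]ᵀ
Result: (-9.8995, -1.4142)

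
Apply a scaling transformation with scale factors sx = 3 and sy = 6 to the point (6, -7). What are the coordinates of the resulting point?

Scaling matrix:
[[3, 0], [0, 6]]
Result: (6 × 3, -7 × 6) = (18, -42)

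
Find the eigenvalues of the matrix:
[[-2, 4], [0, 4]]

Characteristic equation: det(A - λI) = 0
λ² - (trace)λ + (det) = 0
trace = -2 + 4 = 2, det = (-2)(4) - (4)(0) = -8
λ² - (2)λ + (-8) = 0
λ = (2 ± √((2)² - 4·(-8))) / 2 = (2 ± √36) / 2
Solving: λ = -2, 4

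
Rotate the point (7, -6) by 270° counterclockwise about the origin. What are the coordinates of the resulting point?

Rotation matrix for 270°: [[cos 270°, -sin 270°], [sin 270°, cos 270°]] = [[0, 1], [-1, 0]]
[[0, 1], [-1, 0]] × [7, -6]ᵀ = [-6, -7]ᵀ
Result: (-6, -7)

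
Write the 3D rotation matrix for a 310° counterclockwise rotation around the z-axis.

Rotation matrix for counterclockwise 310° around z-axis:
cos(310°) = 0.6428, sin(310°) = -0.7660
Result: [[0.6428, 0.7660, 0], [-0.7660, 0.6428, 0], [0, 0, 1]]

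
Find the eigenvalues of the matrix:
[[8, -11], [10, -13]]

Characteristic equation: det(A - λI) = 0
λ² - (trace)λ + (det) = 0
trace = 8 + -13 = -5, det = (8)(-13) - (-11)(10) = 6
λ² - (-5)λ + (6) = 0
λ = (-5 ± √((-5)² - 4·(6))) / 2 = (-5 ± √1) / 2
Solving: λ = -3, -2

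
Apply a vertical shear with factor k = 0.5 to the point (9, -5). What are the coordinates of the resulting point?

Shear matrix for vertical shear with factor k = 0.5:
[[1, 0], [0.50, 1]]
Result: (9, -5) → (9, -0.5)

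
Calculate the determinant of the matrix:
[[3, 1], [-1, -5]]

For a 2×2 matrix [[a, b], [c, d]], det = ad - bc
det = (3)(-5) - (1)(-1) = -15 - -1 = -14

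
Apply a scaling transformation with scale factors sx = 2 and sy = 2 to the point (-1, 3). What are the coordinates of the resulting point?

Scaling matrix:
[[2, 0], [0, 2]]
Result: (-1 × 2, 3 × 2) = (-2, 6)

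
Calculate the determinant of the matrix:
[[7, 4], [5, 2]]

For a 2×2 matrix [[a, b], [c, d]], det = ad - bc
det = (7)(2) - (4)(5) = 14 - 20 = -6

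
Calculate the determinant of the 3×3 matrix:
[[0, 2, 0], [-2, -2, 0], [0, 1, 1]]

Expansion along first row:
det = 0·det([[-2,0],[1,1]]) - 2·det([[-2,0],[0,1]]) + 0·det([[-2,-2],[0,1]])
    = 0·(-2·1 - 0·1) - 2·(-2·1 - 0·0) + 0·(-2·1 - -2·0)
    = 0·-2 - 2·-2 + 0·-2
    = 0 + 4 + 0 = 4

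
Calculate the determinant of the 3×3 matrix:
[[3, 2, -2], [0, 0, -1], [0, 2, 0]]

Expansion along first row:
det = 3·det([[0,-1],[2,0]]) - 2·det([[0,-1],[0,0]]) + -2·det([[0,0],[0,2]])
    = 3·(0·0 - -1·2) - 2·(0·0 - -1·0) + -2·(0·2 - 0·0)
    = 3·2 - 2·0 + -2·0
    = 6 + 0 + 0 = 6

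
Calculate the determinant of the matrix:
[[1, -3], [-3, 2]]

For a 2×2 matrix [[a, b], [c, d]], det = ad - bc
det = (1)(2) - (-3)(-3) = 2 - 9 = -7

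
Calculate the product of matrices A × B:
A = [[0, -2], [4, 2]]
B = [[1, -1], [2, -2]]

Matrix multiplication:
C[0][0] = 0×1 + -2×2 = -4
C[0][1] = 0×-1 + -2×-2 = 4
C[1][0] = 4×1 + 2×2 = 8
C[1][1] = 4×-1 + 2×-2 = -8
Result: [[-4, 4], [8, -8]]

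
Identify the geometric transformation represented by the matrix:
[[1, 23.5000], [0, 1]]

This matrix represents: horizontal shear with factor 23.5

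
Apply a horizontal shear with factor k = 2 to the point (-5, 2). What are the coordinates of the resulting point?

Shear matrix for horizontal shear with factor k = 2:
[[1, 2], [0, 1]]
Result: (-5, 2) → (-1, 2)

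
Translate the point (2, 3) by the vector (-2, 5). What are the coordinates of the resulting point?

Translation by (-2, 5) (homogeneous matrix [[1, 0, -2], [0, 1, 5], [0, 0, 1]]):
x' = 2 + -2 = 0
y' = 3 + 5 = 8
Result: (0, 8)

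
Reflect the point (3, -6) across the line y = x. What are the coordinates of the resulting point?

Reflection across line y = x: (3, -6) → (-6, 3)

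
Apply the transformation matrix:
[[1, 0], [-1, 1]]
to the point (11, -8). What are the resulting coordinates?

Matrix multiplication:
[[1, 0], [-1, 1]] × [11, -8]ᵀ
= [(1)(11) + (0)(-8), (-1)(11) + (1)(-8)]ᵀ
= [11, -19]ᵀ
Result: (11, -19)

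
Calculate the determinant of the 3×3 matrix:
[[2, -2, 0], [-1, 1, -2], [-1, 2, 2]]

Expansion along first row:
det = 2·det([[1,-2],[2,2]]) - -2·det([[-1,-2],[-1,2]]) + 0·det([[-1,1],[-1,2]])
    = 2·(1·2 - -2·2) - -2·(-1·2 - -2·-1) + 0·(-1·2 - 1·-1)
    = 2·6 - -2·-4 + 0·-1
    = 12 + -8 + 0 = 4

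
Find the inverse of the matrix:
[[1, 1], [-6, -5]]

For [[a,b],[c,d]], inverse = (1/det)·[[d,-b],[-c,a]]
det = (1)(-5) - (1)(-6) = -5 - -6 = 1
Inverse = [[-5, -1], [6, 1]]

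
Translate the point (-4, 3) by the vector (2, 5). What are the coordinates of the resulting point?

Translation by (2, 5) (homogeneous matrix [[1, 0, 2], [0, 1, 5], [0, 0, 1]]):
x' = -4 + 2 = -2
y' = 3 + 5 = 8
Result: (-2, 8)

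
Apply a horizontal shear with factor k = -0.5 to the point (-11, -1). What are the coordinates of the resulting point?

Shear matrix for horizontal shear with factor k = -0.5:
[[1, -0.50], [0, 1]]
Result: (-11, -1) → (-10.5, -1)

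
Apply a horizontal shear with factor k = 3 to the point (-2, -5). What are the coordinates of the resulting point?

Shear matrix for horizontal shear with factor k = 3:
[[1, 3], [0, 1]]
Result: (-2, -5) → (-17, -5)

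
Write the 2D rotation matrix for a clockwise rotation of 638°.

Rotation matrix formula: [[cos θ, -sin θ], [sin θ, cos θ]]
A clockwise rotation by 638° is equivalent to a counterclockwise rotation by -638°.
For θ = -638°:
cos(-638°) = 0.1392
sin(-638°) = 0.9903
Result: [[0.1392, -0.9903], [0.9903, 0.1392]]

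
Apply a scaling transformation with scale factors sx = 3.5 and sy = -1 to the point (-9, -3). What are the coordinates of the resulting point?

Scaling matrix:
[[3.50, 0], [0, -1]]
Result: (-9 × 3.5, -3 × -1) = (-31.5, 3)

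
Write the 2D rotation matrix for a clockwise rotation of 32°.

Rotation matrix formula: [[cos θ, -sin θ], [sin θ, cos θ]]
A clockwise rotation by 32° is equivalent to a counterclockwise rotation by -32°.
For θ = -32°:
cos(-32°) = 0.8480
sin(-32°) = -0.5299
Result: [[0.8480, 0.5299], [-0.5299, 0.8480]]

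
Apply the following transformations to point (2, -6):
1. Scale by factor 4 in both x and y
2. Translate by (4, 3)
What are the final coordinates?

Step 1: Scale (2, -6) by 4 → (8, -24)
Step 2: Translate by (4, 3) → (12, -21)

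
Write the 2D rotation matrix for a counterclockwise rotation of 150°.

Rotation matrix formula: [[cos θ, -sin θ], [sin θ, cos θ]]
For θ = 150°:
cos(150°) = -√3/2
sin(150°) = 1/2
Result: [[-√3/2, -1/2], [1/2, -√3/2]]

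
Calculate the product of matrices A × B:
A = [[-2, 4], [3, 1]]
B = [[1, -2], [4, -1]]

Matrix multiplication:
C[0][0] = -2×1 + 4×4 = 14
C[0][1] = -2×-2 + 4×-1 = 0
C[1][0] = 3×1 + 1×4 = 7
C[1][1] = 3×-2 + 1×-1 = -7
Result: [[14, 0], [7, -7]]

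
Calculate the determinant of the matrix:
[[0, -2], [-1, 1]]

For a 2×2 matrix [[a, b], [c, d]], det = ad - bc
det = (0)(1) - (-2)(-1) = 0 - 2 = -2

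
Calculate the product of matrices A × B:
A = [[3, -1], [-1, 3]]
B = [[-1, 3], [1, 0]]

Matrix multiplication:
C[0][0] = 3×-1 + -1×1 = -4
C[0][1] = 3×3 + -1×0 = 9
C[1][0] = -1×-1 + 3×1 = 4
C[1][1] = -1×3 + 3×0 = -3
Result: [[-4, 9], [4, -3]]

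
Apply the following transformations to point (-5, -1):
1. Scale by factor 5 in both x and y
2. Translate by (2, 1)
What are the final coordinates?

Step 1: Scale (-5, -1) by 5 → (-25, -5)
Step 2: Translate by (2, 1) → (-23, -4)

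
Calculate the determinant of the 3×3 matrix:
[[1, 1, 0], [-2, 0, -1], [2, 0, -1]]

Expansion along first row:
det = 1·det([[0,-1],[0,-1]]) - 1·det([[-2,-1],[2,-1]]) + 0·det([[-2,0],[2,0]])
    = 1·(0·-1 - -1·0) - 1·(-2·-1 - -1·2) + 0·(-2·0 - 0·2)
    = 1·0 - 1·4 + 0·0
    = 0 + -4 + 0 = -4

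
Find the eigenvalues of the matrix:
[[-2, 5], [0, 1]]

Characteristic equation: det(A - λI) = 0
λ² - (trace)λ + (det) = 0
trace = -2 + 1 = -1, det = (-2)(1) - (5)(0) = -2
λ² - (-1)λ + (-2) = 0
λ = (-1 ± √((-1)² - 4·(-2))) / 2 = (-1 ± √9) / 2
Solving: λ = -2, 1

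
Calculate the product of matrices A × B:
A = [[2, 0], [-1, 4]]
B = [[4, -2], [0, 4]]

Matrix multiplication:
C[0][0] = 2×4 + 0×0 = 8
C[0][1] = 2×-2 + 0×4 = -4
C[1][0] = -1×4 + 4×0 = -4
C[1][1] = -1×-2 + 4×4 = 18
Result: [[8, -4], [-4, 18]]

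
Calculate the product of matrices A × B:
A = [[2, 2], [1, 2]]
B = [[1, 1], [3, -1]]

Matrix multiplication:
C[0][0] = 2×1 + 2×3 = 8
C[0][1] = 2×1 + 2×-1 = 0
C[1][0] = 1×1 + 2×3 = 7
C[1][1] = 1×1 + 2×-1 = -1
Result: [[8, 0], [7, -1]]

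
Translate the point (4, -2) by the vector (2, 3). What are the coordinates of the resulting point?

Translation by (2, 3) (homogeneous matrix [[1, 0, 2], [0, 1, 3], [0, 0, 1]]):
x' = 4 + 2 = 6
y' = -2 + 3 = 1
Result: (6, 1)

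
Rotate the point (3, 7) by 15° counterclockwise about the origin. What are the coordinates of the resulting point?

Rotation matrix for 15°: [[cos 15°, -sin 15°], [sin 15°, cos 15°]] ≈ [[0.965926, -0.258819], [0.258819, 0.965926]]
[[0.965926, -0.258819], [0.258819, 0.965926]] × [3, 7]ᵀ ≈ [1.0860, 7.5379]ᵀ
Result: (1.0860, 7.5379)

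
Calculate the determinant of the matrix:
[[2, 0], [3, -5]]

For a 2×2 matrix [[a, b], [c, d]], det = ad - bc
det = (2)(-5) - (0)(3) = -10 - 0 = -10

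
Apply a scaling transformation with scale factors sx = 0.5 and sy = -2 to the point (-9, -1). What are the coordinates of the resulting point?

Scaling matrix:
[[0.50, 0], [0, -2]]
Result: (-9 × 0.5, -1 × -2) = (-4.5, 2)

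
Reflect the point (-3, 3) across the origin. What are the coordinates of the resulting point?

Reflection across origin: (-3, 3) → (3, -3)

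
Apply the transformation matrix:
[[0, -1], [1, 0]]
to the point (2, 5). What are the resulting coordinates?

Matrix multiplication:
[[0, -1], [1, 0]] × [2, 5]ᵀ
= [(0)(2) + (-1)(5), (1)(2) + (0)(5)]ᵀ
= [-5, 2]ᵀ
Result: (-5, 2)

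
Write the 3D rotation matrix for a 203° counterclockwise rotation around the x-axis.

Rotation matrix for counterclockwise 203° around x-axis:
cos(203°) = -0.9205, sin(203°) = -0.3907
Result: [[1, 0, 0], [0, -0.9205, 0.3907], [0, -0.3907, -0.9205]]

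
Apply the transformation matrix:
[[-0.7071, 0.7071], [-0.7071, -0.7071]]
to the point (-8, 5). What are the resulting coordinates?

Matrix multiplication:
[[-0.7071, 0.7071], [-0.7071, -0.7071]] × [-8, 5]ᵀ
= [(-0.7071)(-8) + (0.7071)(5), (-0.7071)(-8) + (-0.7071)(5)]ᵀ
= [9.1923, 2.1213]ᵀ
Result: (9.1923, 2.1213)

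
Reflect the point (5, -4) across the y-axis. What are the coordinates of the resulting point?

Reflection across y-axis: (5, -4) → (-5, -4)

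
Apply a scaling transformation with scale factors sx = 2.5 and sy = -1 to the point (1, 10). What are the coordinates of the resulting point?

Scaling matrix:
[[2.50, 0], [0, -1]]
Result: (1 × 2.5, 10 × -1) = (2.5, -10)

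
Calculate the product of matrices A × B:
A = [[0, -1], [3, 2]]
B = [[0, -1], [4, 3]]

Matrix multiplication:
C[0][0] = 0×0 + -1×4 = -4
C[0][1] = 0×-1 + -1×3 = -3
C[1][0] = 3×0 + 2×4 = 8
C[1][1] = 3×-1 + 2×3 = 3
Result: [[-4, -3], [8, 3]]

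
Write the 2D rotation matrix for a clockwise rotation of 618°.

Rotation matrix formula: [[cos θ, -sin θ], [sin θ, cos θ]]
A clockwise rotation by 618° is equivalent to a counterclockwise rotation by -618°.
For θ = -618°:
cos(-618°) = -0.2079
sin(-618°) = 0.9781
Result: [[-0.2079, -0.9781], [0.9781, -0.2079]]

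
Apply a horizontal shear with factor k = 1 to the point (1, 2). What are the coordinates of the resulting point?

Shear matrix for horizontal shear with factor k = 1:
[[1, 1], [0, 1]]
Result: (1, 2) → (3, 2)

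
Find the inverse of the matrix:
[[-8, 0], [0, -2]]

For [[a,b],[c,d]], inverse = (1/det)·[[d,-b],[-c,a]]
det = (-8)(-2) - (0)(0) = 16 - 0 = 16
Inverse = (1/16)·[[-2, 0], [0, -8]]
= [[-1/8, 0], [0, -1/2]]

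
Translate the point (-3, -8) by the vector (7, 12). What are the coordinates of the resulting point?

Translation by (7, 12) (homogeneous matrix [[1, 0, 7], [0, 1, 12], [0, 0, 1]]):
x' = -3 + 7 = 4
y' = -8 + 12 = 4
Result: (4, 4)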